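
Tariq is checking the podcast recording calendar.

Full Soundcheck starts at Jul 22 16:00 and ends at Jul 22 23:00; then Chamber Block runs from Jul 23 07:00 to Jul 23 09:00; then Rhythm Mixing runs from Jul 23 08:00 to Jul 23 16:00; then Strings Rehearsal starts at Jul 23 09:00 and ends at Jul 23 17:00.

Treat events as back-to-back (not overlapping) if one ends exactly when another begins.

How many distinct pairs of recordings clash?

Sorted by start: Full Soundcheck, Chamber Block, Rhythm Mixing, Strings Rehearsal.
Chamber Block starts after Full Soundcheck ends — done with Full Soundcheck.
Rhythm Mixing starts before Chamber Block ends → Chamber Block and Rhythm Mixing overlap.
Strings Rehearsal starts exactly when Chamber Block ends (back-to-back, no overlap).
Strings Rehearsal starts before Rhythm Mixing ends → Rhythm Mixing and Strings Rehearsal overlap.
Overlapping pairs: Chamber Block & Rhythm Mixing, Rhythm Mixing & Strings Rehearsal — 2 in total.

2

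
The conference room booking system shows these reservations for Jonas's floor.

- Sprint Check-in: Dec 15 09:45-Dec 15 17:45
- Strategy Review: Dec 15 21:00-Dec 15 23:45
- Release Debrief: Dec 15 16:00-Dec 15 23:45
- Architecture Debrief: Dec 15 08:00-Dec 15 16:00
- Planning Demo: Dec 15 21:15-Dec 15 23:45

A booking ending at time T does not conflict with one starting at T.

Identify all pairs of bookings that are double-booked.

Check each pair: they overlap iff neither finishes before the other starts.
Sorted by start: Architecture Debrief, Sprint Check-in, Release Debrief, Strategy Review, Planning Demo.
Sprint Check-in starts before Architecture Debrief ends → Architecture Debrief and Sprint Check-in overlap.
Release Debrief starts exactly when Architecture Debrief ends (back-to-back, no overlap) — done with Architecture Debrief.
Release Debrief starts before Sprint Check-in ends → Sprint Check-in and Release Debrief overlap.
Strategy Review starts after Sprint Check-in ends — done with Sprint Check-in.
Strategy Review starts before Release Debrief ends → Release Debrief and Strategy Review overlap.
Planning Demo starts before Release Debrief ends → Release Debrief and Planning Demo overlap.
Planning Demo starts before Strategy Review ends → Strategy Review and Planning Demo overlap.

Architecture Debrief & Sprint Check-in, Planning Demo & Release Debrief, Planning Demo & Strategy Review, Release Debrief & Sprint Check-in, Release Debrief & Strategy Review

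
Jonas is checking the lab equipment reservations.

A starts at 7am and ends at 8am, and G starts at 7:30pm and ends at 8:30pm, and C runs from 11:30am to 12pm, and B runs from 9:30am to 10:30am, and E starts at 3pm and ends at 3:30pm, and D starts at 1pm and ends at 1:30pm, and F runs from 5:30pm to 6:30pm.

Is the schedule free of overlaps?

Yes

Sorted by start: A, B, C, D, E, F, G.
B starts after A ends; A is clear from here.
C starts after B ends; B is clear from here.
D starts after C ends; C is clear from here.
E starts after D ends; D is clear from here.
F starts after E ends; E is clear from here.
G starts after F ends.
Every pair is clear; the schedule has no overlaps.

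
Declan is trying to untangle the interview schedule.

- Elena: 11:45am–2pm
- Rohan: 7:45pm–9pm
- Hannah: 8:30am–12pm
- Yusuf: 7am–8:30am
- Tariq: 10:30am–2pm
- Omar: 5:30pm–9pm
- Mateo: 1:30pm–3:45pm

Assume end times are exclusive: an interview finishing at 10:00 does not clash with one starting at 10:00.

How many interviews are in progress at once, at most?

Walk through starts and ends in time order (an end at T is processed before a start at T):
7am start Yusuf → 1
8:30am end Yusuf → 0
8:30am start Hannah → 1
10:30am start Tariq → 2
11:45am start Elena → 3
12pm end Hannah → 2
1:30pm start Mateo → 3
2pm end Elena → 2
2pm end Tariq → 1
3:45pm end Mateo → 0
5:30pm start Omar → 1
7:45pm start Rohan → 2
9pm end Omar → 1
9pm end Rohan → 0
Peak is 3, at 11:45am (Elena, Hannah, Tariq).

3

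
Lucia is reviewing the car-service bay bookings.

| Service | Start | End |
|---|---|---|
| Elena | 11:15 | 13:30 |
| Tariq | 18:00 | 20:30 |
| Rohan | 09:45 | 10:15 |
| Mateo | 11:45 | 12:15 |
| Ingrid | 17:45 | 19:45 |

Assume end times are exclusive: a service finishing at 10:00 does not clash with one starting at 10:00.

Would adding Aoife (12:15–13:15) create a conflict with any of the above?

Yes — it overlaps Elena

Rohan: ends 10:15 at or before Aoife starts 12:15 → clear.
Elena: starts 11:15 before Aoife ends 13:15, and ends 13:30 after Aoife starts 12:15 → overlap.
Mateo: ends 12:15 at or before Aoife starts 12:15 → clear.
Ingrid: starts 17:45 at or after Aoife ends 13:15 → clear.
Tariq: starts 18:00 at or after Aoife ends 13:15 → clear.
Aoife overlaps Elena.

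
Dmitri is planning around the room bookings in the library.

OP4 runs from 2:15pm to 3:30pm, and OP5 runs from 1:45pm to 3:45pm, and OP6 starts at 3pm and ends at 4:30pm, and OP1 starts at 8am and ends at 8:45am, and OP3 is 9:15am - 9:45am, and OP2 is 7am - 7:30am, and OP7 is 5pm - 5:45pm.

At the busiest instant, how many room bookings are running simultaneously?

Walk through starts and ends in time order (an end at T is processed before a start at T):
7am start OP2 → 1
7:30am end OP2 → 0
8am start OP1 → 1
8:45am end OP1 → 0
9:15am start OP3 → 1
9:45am end OP3 → 0
1:45pm start OP5 → 1
2:15pm start OP4 → 2
3pm start OP6 → 3
3:30pm end OP4 → 2
3:45pm end OP5 → 1
4:30pm end OP6 → 0
5pm start OP7 → 1
5:45pm end OP7 → 0
Peak is 3, at 3pm (OP4, OP5, OP6).

3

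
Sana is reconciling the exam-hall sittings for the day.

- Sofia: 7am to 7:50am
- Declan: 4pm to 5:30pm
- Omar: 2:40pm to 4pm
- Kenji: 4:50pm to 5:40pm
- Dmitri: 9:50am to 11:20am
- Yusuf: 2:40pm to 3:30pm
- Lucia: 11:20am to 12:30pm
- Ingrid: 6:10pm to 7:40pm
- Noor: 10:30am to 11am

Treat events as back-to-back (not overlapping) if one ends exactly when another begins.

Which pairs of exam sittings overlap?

Check each pair: they overlap iff neither finishes before the other starts.
Sorted by start: Sofia, Dmitri, Noor, Lucia, Omar, Yusuf, Declan, Kenji, Ingrid.
Dmitri starts after Sofia ends, so nothing later overlaps Sofia either.
Noor starts before Dmitri ends → Dmitri and Noor overlap.
Lucia starts exactly when Dmitri ends (back-to-back, no overlap), so nothing later overlaps Dmitri either.
Lucia starts after Noor ends, so nothing later overlaps Noor either.
Omar starts after Lucia ends, so nothing later overlaps Lucia either.
Yusuf starts before Omar ends → Omar and Yusuf overlap.
Declan starts exactly when Omar ends (back-to-back, no overlap), so nothing later overlaps Omar either.
Declan starts after Yusuf ends, so nothing later overlaps Yusuf either.
Kenji starts before Declan ends → Declan and Kenji overlap.
Ingrid starts after Declan ends.
Ingrid starts after Kenji ends.

Declan & Kenji, Dmitri & Noor, Omar & Yusuf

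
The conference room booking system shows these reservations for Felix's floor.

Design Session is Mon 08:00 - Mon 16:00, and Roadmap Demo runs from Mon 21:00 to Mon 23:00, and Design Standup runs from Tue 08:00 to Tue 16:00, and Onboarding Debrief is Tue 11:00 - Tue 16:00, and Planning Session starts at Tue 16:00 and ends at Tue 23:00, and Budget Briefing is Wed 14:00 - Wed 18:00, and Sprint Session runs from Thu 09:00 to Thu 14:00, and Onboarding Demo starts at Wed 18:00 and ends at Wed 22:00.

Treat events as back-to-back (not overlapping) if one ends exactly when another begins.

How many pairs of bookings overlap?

Two intervals overlap when each starts before the other ends.
Sorted by start: Design Session, Roadmap Demo, Design Standup, Onboarding Debrief, Planning Session, Budget Briefing, Onboarding Demo, Sprint Session.
Roadmap Demo starts after Design Session ends, so nothing later overlaps Design Session either.
Design Standup starts after Roadmap Demo ends, so nothing later overlaps Roadmap Demo either.
Onboarding Debrief starts before Design Standup ends → Design Standup and Onboarding Debrief overlap.
Planning Session starts exactly when Design Standup ends (back-to-back, no overlap), so nothing later overlaps Design Standup either.
Planning Session starts exactly when Onboarding Debrief ends (back-to-back, no overlap), so nothing later overlaps Onboarding Debrief either.
Budget Briefing starts after Planning Session ends, so nothing later overlaps Planning Session either.
Onboarding Demo starts exactly when Budget Briefing ends (back-to-back, no overlap), so nothing later overlaps Budget Briefing either.
Sprint Session starts after Onboarding Demo ends.
Overlapping pairs: Design Standup & Onboarding Debrief — 1 in total.

1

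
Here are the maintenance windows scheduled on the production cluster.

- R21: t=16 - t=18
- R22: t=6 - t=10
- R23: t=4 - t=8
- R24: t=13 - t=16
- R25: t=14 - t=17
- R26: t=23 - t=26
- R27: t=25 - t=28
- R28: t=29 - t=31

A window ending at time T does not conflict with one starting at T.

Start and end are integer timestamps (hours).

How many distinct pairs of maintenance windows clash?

4

Sorted by start: R23, R22, R24, R25, R21, R26, R27, R28.
R22 starts before R23 ends → R23 and R22 overlap.
R24 starts after R23 ends; R23 is clear from here.
R24 starts after R22 ends; R22 is clear from here.
R25 starts before R24 ends → R24 and R25 overlap.
R21 starts exactly when R24 ends (back-to-back, no overlap); R24 is clear from here.
R21 starts before R25 ends → R25 and R21 overlap.
R26 starts after R25 ends; R25 is clear from here.
R26 starts after R21 ends; R21 is clear from here.
R27 starts before R26 ends → R26 and R27 overlap.
R28 starts after R26 ends.
R28 starts after R27 ends.
Overlapping pairs: R21 & R25, R22 & R23, R24 & R25, R26 & R27 — 4 in total.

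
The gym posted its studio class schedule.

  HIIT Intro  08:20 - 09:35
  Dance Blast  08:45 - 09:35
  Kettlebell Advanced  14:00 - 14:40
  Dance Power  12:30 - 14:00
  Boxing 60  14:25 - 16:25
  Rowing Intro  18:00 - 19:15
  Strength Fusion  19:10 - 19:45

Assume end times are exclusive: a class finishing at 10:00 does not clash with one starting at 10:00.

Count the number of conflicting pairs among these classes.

Sorted by start: HIIT Intro, Dance Blast, Dance Power, Kettlebell Advanced, Boxing 60, Rowing Intro, Strength Fusion.
Dance Blast starts before HIIT Intro ends → HIIT Intro and Dance Blast overlap.
Dance Power starts after HIIT Intro ends — done with HIIT Intro.
Dance Power starts after Dance Blast ends — done with Dance Blast.
Kettlebell Advanced starts exactly when Dance Power ends (back-to-back, no overlap) — done with Dance Power.
Boxing 60 starts before Kettlebell Advanced ends → Kettlebell Advanced and Boxing 60 overlap.
Rowing Intro starts after Kettlebell Advanced ends — done with Kettlebell Advanced.
Rowing Intro starts after Boxing 60 ends — done with Boxing 60.
Strength Fusion starts before Rowing Intro ends → Rowing Intro and Strength Fusion overlap.
Overlapping pairs: Boxing 60 & Kettlebell Advanced, Dance Blast & HIIT Intro, Rowing Intro & Strength Fusion — 3 in total.

3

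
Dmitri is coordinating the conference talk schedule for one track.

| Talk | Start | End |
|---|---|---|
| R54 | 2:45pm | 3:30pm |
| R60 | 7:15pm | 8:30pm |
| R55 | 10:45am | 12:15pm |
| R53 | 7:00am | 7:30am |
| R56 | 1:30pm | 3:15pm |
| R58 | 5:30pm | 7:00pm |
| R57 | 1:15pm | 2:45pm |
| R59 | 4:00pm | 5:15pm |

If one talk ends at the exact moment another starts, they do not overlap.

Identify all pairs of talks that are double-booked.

Sorted by start: R53, R55, R57, R56, R54, R59, R58, R60.
R55 starts after R53 ends — done with R53.
R57 starts after R55 ends — done with R55.
R56 starts before R57 ends → R57 and R56 overlap.
R54 starts exactly when R57 ends (back-to-back, no overlap) — done with R57.
R54 starts before R56 ends → R56 and R54 overlap.
R59 starts after R56 ends — done with R56.
R59 starts after R54 ends — done with R54.
R58 starts after R59 ends — done with R59.
R60 starts after R58 ends.

R54 & R56, R56 & R57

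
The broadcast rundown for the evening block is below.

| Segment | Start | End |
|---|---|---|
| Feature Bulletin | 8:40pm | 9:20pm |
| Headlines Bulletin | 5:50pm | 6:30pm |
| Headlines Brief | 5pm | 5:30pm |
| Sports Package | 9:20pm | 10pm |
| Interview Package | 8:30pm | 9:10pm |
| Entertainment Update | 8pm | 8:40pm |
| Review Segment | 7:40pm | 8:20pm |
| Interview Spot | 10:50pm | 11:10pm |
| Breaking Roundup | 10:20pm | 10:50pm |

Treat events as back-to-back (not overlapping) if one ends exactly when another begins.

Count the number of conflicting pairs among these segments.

Check each pair: they overlap iff neither finishes before the other starts.
Sorted by start: Headlines Brief, Headlines Bulletin, Review Segment, Entertainment Update, Interview Package, Feature Bulletin, Sports Package, Breaking Roundup, Interview Spot.
Headlines Bulletin starts after Headlines Brief ends, so Headlines Brief has no further overlaps.
Review Segment starts after Headlines Bulletin ends, so Headlines Bulletin has no further overlaps.
Entertainment Update starts before Review Segment ends → Review Segment and Entertainment Update overlap.
Interview Package starts after Review Segment ends, so Review Segment has no further overlaps.
Interview Package starts before Entertainment Update ends → Entertainment Update and Interview Package overlap.
Feature Bulletin starts exactly when Entertainment Update ends (back-to-back, no overlap), so Entertainment Update has no further overlaps.
Feature Bulletin starts before Interview Package ends → Interview Package and Feature Bulletin overlap.
Sports Package starts after Interview Package ends, so Interview Package has no further overlaps.
Sports Package starts exactly when Feature Bulletin ends (back-to-back, no overlap), so Feature Bulletin has no further overlaps.
Breaking Roundup starts after Sports Package ends, so Sports Package has no further overlaps.
Interview Spot starts exactly when Breaking Roundup ends (back-to-back, no overlap).
Overlapping pairs: Entertainment Update & Interview Package, Entertainment Update & Review Segment, Feature Bulletin & Interview Package — 3 in total.

3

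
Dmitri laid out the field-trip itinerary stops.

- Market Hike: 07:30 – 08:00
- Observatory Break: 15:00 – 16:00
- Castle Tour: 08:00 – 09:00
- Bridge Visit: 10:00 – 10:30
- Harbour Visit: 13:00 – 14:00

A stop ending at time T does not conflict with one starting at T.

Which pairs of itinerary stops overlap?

none

Sorted by start: Market Hike, Castle Tour, Bridge Visit, Harbour Visit, Observatory Break.
Castle Tour starts exactly when Market Hike ends (back-to-back, no overlap) — done with Market Hike.
Bridge Visit starts after Castle Tour ends — done with Castle Tour.
Harbour Visit starts after Bridge Visit ends — done with Bridge Visit.
Observatory Break starts after Harbour Visit ends.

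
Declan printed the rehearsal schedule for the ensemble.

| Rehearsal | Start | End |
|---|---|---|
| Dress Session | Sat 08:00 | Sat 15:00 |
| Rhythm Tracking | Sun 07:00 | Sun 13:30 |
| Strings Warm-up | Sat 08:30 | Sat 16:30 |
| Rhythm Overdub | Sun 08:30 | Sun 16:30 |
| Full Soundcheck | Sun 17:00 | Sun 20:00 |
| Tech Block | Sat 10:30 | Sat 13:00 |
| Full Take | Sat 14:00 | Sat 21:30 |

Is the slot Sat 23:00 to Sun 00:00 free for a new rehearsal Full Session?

Dress Session: ends Sat 15:00 at or before Full Session starts Sat 23:00 → clear.
Strings Warm-up: ends Sat 16:30 at or before Full Session starts Sat 23:00 → clear.
Tech Block: ends Sat 13:00 at or before Full Session starts Sat 23:00 → clear.
Full Take: ends Sat 21:30 at or before Full Session starts Sat 23:00 → clear.
Rhythm Tracking: starts Sun 07:00 at or after Full Session ends Sun 00:00 → clear.
Rhythm Overdub: starts Sun 08:30 at or after Full Session ends Sun 00:00 → clear.
Full Soundcheck: starts Sun 17:00 at or after Full Session ends Sun 00:00 → clear.

Yes — the slot is free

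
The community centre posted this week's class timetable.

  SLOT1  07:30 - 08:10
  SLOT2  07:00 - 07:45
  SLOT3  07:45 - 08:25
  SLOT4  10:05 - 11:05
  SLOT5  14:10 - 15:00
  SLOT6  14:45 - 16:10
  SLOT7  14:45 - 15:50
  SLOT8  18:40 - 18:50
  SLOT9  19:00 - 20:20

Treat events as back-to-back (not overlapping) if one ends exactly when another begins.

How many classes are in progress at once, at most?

Sweep the timeline, counting +1 at each start and −1 at each end (ends before starts at a tie):
07:00 start SLOT2 → 1
07:30 start SLOT1 → 2
07:45 end SLOT2 → 1
07:45 start SLOT3 → 2
08:10 end SLOT1 → 1
08:25 end SLOT3 → 0
10:05 start SLOT4 → 1
11:05 end SLOT4 → 0
14:10 start SLOT5 → 1
14:45 start SLOT6 → 2
14:45 start SLOT7 → 3
15:00 end SLOT5 → 2
15:50 end SLOT7 → 1
16:10 end SLOT6 → 0
18:40 start SLOT8 → 1
18:50 end SLOT8 → 0
19:00 start SLOT9 → 1
20:20 end SLOT9 → 0
Peak is 3, at 14:45 (SLOT5, SLOT6, SLOT7).

3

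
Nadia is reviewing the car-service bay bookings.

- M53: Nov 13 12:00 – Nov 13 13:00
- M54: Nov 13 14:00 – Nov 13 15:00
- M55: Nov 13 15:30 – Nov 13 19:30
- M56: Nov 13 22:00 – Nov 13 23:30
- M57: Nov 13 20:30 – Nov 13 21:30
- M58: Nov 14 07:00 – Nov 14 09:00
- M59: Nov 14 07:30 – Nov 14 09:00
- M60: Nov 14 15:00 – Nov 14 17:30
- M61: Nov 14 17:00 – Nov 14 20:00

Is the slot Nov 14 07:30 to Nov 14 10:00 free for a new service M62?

M53: ends Nov 13 13:00 at or before M62 starts Nov 14 07:30 → clear.
M54: ends Nov 13 15:00 at or before M62 starts Nov 14 07:30 → clear.
M55: ends Nov 13 19:30 at or before M62 starts Nov 14 07:30 → clear.
M57: ends Nov 13 21:30 at or before M62 starts Nov 14 07:30 → clear.
M56: ends Nov 13 23:30 at or before M62 starts Nov 14 07:30 → clear.
M58: starts Nov 14 07:00 before M62 ends Nov 14 10:00, and ends Nov 14 09:00 after M62 starts Nov 14 07:30 → overlap.
M59: starts Nov 14 07:30 before M62 ends Nov 14 10:00, and ends Nov 14 09:00 after M62 starts Nov 14 07:30 → overlap.
M60: starts Nov 14 15:00 at or after M62 ends Nov 14 10:00 → clear.
M61: starts Nov 14 17:00 at or after M62 ends Nov 14 10:00 → clear.
M62 overlaps M58, M59.

No — it overlaps M58, M59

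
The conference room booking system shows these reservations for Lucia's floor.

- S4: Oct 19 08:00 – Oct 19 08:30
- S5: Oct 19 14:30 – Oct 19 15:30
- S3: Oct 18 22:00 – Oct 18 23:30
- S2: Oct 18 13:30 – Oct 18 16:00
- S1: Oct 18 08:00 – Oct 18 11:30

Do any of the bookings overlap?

No

Sorted by start: S1, S2, S3, S4, S5.
S2 starts after S1 ends — done with S1.
S3 starts after S2 ends — done with S2.
S4 starts after S3 ends — done with S3.
S5 starts after S4 ends.
Every pair is clear; the schedule has no overlaps.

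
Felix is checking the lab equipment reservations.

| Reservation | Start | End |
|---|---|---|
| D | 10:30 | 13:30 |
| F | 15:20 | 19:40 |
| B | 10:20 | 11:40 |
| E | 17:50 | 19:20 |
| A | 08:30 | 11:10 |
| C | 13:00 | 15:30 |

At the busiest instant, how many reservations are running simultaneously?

Sweep the timeline, counting +1 at each start and −1 at each end (ends before starts at a tie):
08:30 start A → 1
10:20 start B → 2
10:30 start D → 3
11:10 end A → 2
11:40 end B → 1
13:00 start C → 2
13:30 end D → 1
15:20 start F → 2
15:30 end C → 1
17:50 start E → 2
19:20 end E → 1
19:40 end F → 0
Peak is 3, at 10:30 (A, B, D).

3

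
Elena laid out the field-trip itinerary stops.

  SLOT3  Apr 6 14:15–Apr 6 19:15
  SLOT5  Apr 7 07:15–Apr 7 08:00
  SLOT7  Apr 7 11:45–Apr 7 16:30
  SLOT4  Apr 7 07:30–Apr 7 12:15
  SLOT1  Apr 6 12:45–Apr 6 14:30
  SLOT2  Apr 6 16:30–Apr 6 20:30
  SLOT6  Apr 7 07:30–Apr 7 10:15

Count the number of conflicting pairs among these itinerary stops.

Sorted by start: SLOT1, SLOT3, SLOT2, SLOT5, SLOT4, SLOT6, SLOT7.
SLOT3 starts before SLOT1 ends → SLOT1 and SLOT3 overlap.
SLOT2 starts after SLOT1 ends, so SLOT1 has no further overlaps.
SLOT2 starts before SLOT3 ends → SLOT3 and SLOT2 overlap.
SLOT5 starts after SLOT3 ends, so SLOT3 has no further overlaps.
SLOT5 starts after SLOT2 ends, so SLOT2 has no further overlaps.
SLOT4 starts before SLOT5 ends → SLOT5 and SLOT4 overlap.
SLOT6 starts before SLOT5 ends → SLOT5 and SLOT6 overlap.
SLOT7 starts after SLOT5 ends.
SLOT6 starts before SLOT4 ends → SLOT4 and SLOT6 overlap.
SLOT7 starts before SLOT4 ends → SLOT4 and SLOT7 overlap.
SLOT7 starts after SLOT6 ends.
Overlapping pairs: SLOT1 & SLOT3, SLOT2 & SLOT3, SLOT4 & SLOT5, SLOT4 & SLOT6, SLOT4 & SLOT7, SLOT5 & SLOT6 — 6 in total.

6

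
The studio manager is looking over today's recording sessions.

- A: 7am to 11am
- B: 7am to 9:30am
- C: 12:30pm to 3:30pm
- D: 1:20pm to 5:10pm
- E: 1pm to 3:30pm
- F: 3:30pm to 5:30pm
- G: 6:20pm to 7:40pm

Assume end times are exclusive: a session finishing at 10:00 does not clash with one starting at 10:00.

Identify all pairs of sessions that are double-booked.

A & B, C & D, C & E, D & E, D & F

Sorted by start: A, B, C, E, D, F, G.
B starts before A ends → A and B overlap.
C starts after A ends, so nothing later overlaps A either.
C starts after B ends, so nothing later overlaps B either.
E starts before C ends → C and E overlap.
D starts before C ends → C and D overlap.
F starts exactly when C ends (back-to-back, no overlap), so nothing later overlaps C either.
D starts before E ends → E and D overlap.
F starts exactly when E ends (back-to-back, no overlap), so nothing later overlaps E either.
F starts before D ends → D and F overlap.
G starts after D ends.
G starts after F ends.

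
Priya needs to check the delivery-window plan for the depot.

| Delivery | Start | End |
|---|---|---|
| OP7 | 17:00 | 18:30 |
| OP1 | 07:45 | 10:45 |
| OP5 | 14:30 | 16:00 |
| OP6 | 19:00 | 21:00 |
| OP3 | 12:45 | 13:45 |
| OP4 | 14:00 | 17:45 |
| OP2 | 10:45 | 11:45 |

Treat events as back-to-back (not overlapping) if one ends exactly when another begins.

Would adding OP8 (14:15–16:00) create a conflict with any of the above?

Yes — it overlaps OP4, OP5

OP1: ends 10:45 at or before OP8 starts 14:15 → clear.
OP2: ends 11:45 at or before OP8 starts 14:15 → clear.
OP3: ends 13:45 at or before OP8 starts 14:15 → clear.
OP4: starts 14:00 before OP8 ends 16:00, and ends 17:45 after OP8 starts 14:15 → overlap.
OP5: starts 14:30 before OP8 ends 16:00, and ends 16:00 after OP8 starts 14:15 → overlap.
OP7: starts 17:00 at or after OP8 ends 16:00 → clear.
OP6: starts 19:00 at or after OP8 ends 16:00 → clear.
OP8 overlaps OP4, OP5.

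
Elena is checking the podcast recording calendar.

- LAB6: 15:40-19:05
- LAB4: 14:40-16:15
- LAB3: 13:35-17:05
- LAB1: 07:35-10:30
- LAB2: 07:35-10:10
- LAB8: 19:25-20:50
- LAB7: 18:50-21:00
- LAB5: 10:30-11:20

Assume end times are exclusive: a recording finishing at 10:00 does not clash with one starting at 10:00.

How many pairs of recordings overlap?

Check each pair: they overlap iff neither finishes before the other starts.
Sorted by start: LAB1, LAB2, LAB5, LAB3, LAB4, LAB6, LAB7, LAB8.
LAB2 starts before LAB1 ends → LAB1 and LAB2 overlap.
LAB5 starts exactly when LAB1 ends (back-to-back, no overlap), so LAB1 has no further overlaps.
LAB5 starts after LAB2 ends, so LAB2 has no further overlaps.
LAB3 starts after LAB5 ends, so LAB5 has no further overlaps.
LAB4 starts before LAB3 ends → LAB3 and LAB4 overlap.
LAB6 starts before LAB3 ends → LAB3 and LAB6 overlap.
LAB7 starts after LAB3 ends, so LAB3 has no further overlaps.
LAB6 starts before LAB4 ends → LAB4 and LAB6 overlap.
LAB7 starts after LAB4 ends, so LAB4 has no further overlaps.
LAB7 starts before LAB6 ends → LAB6 and LAB7 overlap.
LAB8 starts after LAB6 ends.
LAB8 starts before LAB7 ends → LAB7 and LAB8 overlap.
Overlapping pairs: LAB1 & LAB2, LAB3 & LAB4, LAB3 & LAB6, LAB4 & LAB6, LAB6 & LAB7, LAB7 & LAB8 — 6 in total.

6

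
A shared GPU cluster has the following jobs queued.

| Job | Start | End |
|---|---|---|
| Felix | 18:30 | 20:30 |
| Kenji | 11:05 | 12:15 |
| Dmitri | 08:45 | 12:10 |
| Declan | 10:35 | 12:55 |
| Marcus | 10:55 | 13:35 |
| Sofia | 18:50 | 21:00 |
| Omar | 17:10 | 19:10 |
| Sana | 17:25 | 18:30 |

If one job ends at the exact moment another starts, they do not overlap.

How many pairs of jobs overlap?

Check each pair: they overlap iff neither finishes before the other starts.
Sorted by start: Dmitri, Declan, Marcus, Kenji, Omar, Sana, Felix, Sofia.
Declan starts before Dmitri ends → Dmitri and Declan overlap.
Marcus starts before Dmitri ends → Dmitri and Marcus overlap.
Kenji starts before Dmitri ends → Dmitri and Kenji overlap.
Omar starts after Dmitri ends; Dmitri is clear from here.
Marcus starts before Declan ends → Declan and Marcus overlap.
Kenji starts before Declan ends → Declan and Kenji overlap.
Omar starts after Declan ends; Declan is clear from here.
Kenji starts before Marcus ends → Marcus and Kenji overlap.
Omar starts after Marcus ends; Marcus is clear from here.
Omar starts after Kenji ends; Kenji is clear from here.
Sana starts before Omar ends → Omar and Sana overlap.
Felix starts before Omar ends → Omar and Felix overlap.
Sofia starts before Omar ends → Omar and Sofia overlap.
Felix starts exactly when Sana ends (back-to-back, no overlap); Sana is clear from here.
Sofia starts before Felix ends → Felix and Sofia overlap.
Overlapping pairs: Declan & Dmitri, Declan & Kenji, Declan & Marcus, Dmitri & Kenji, Dmitri & Marcus, Felix & Omar, Felix & Sofia, Kenji & Marcus, Omar & Sana, Omar & Sofia — 10 in total.

10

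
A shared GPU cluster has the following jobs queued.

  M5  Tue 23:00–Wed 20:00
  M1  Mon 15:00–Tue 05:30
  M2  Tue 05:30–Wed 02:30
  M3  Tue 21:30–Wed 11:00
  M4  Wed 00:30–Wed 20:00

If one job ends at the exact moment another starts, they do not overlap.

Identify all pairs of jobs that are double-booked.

Check each pair: they overlap iff neither finishes before the other starts.
Sorted by start: M1, M2, M3, M5, M4.
M2 starts exactly when M1 ends (back-to-back, no overlap) — done with M1.
M3 starts before M2 ends → M2 and M3 overlap.
M5 starts before M2 ends → M2 and M5 overlap.
M4 starts before M2 ends → M2 and M4 overlap.
M5 starts before M3 ends → M3 and M5 overlap.
M4 starts before M3 ends → M3 and M4 overlap.
M4 starts before M5 ends → M5 and M4 overlap.

M2 & M3, M2 & M4, M2 & M5, M3 & M4, M3 & M5, M4 & M5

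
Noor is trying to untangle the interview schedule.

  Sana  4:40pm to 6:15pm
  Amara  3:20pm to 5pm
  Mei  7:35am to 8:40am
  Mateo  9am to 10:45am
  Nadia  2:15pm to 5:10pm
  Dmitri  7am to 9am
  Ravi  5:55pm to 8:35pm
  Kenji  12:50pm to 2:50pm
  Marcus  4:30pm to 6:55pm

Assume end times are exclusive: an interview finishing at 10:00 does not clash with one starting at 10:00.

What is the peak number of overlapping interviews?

Walk through starts and ends in time order (an end at T is processed before a start at T):
7am start Dmitri → 1
7:35am start Mei → 2
8:40am end Mei → 1
9am end Dmitri → 0
9am start Mateo → 1
10:45am end Mateo → 0
12:50pm start Kenji → 1
2:15pm start Nadia → 2
2:50pm end Kenji → 1
3:20pm start Amara → 2
4:30pm start Marcus → 3
4:40pm start Sana → 4
5pm end Amara → 3
5:10pm end Nadia → 2
5:55pm start Ravi → 3
6:15pm end Sana → 2
6:55pm end Marcus → 1
8:35pm end Ravi → 0
Peak is 4, at 4:40pm (Amara, Marcus, Nadia, Sana).

4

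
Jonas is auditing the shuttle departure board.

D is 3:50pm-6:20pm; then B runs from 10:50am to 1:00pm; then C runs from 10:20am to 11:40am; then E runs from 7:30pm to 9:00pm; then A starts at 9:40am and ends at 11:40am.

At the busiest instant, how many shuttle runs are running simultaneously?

3

Sweep the timeline, counting +1 at each start and −1 at each end (ends before starts at a tie):
9:40am start A → 1
10:20am start C → 2
10:50am start B → 3
11:40am end A → 2
11:40am end C → 1
1:00pm end B → 0
3:50pm start D → 1
6:20pm end D → 0
7:30pm start E → 1
9:00pm end E → 0
Peak is 3, at 10:50am (A, B, C).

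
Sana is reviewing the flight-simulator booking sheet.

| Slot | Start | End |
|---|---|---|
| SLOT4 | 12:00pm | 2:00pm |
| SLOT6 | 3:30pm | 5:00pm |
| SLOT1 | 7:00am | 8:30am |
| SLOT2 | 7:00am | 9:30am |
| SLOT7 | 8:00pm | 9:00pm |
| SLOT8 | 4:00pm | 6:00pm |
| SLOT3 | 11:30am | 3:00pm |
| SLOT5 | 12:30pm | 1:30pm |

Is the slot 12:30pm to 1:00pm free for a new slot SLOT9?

No — it overlaps SLOT3, SLOT4, SLOT5

SLOT1: ends 8:30am at or before SLOT9 starts 12:30pm → clear.
SLOT2: ends 9:30am at or before SLOT9 starts 12:30pm → clear.
SLOT3: starts 11:30am before SLOT9 ends 1:00pm, and ends 3:00pm after SLOT9 starts 12:30pm → overlap.
SLOT4: starts 12:00pm before SLOT9 ends 1:00pm, and ends 2:00pm after SLOT9 starts 12:30pm → overlap.
SLOT5: starts 12:30pm before SLOT9 ends 1:00pm, and ends 1:30pm after SLOT9 starts 12:30pm → overlap.
SLOT6: starts 3:30pm at or after SLOT9 ends 1:00pm → clear.
SLOT8: starts 4:00pm at or after SLOT9 ends 1:00pm → clear.
SLOT7: starts 8:00pm at or after SLOT9 ends 1:00pm → clear.
SLOT9 overlaps SLOT3, SLOT4, SLOT5.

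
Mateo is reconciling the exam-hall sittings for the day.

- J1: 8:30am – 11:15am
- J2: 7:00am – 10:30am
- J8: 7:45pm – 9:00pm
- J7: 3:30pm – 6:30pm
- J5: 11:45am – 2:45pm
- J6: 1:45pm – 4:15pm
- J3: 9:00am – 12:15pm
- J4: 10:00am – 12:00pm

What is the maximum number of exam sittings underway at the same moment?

4

Sweep the timeline, counting +1 at each start and −1 at each end (ends before starts at a tie):
7:00am start J2 → 1
8:30am start J1 → 2
9:00am start J3 → 3
10:00am start J4 → 4
10:30am end J2 → 3
11:15am end J1 → 2
11:45am start J5 → 3
12:00pm end J4 → 2
12:15pm end J3 → 1
1:45pm start J6 → 2
2:45pm end J5 → 1
3:30pm start J7 → 2
4:15pm end J6 → 1
6:30pm end J7 → 0
7:45pm start J8 → 1
9:00pm end J8 → 0
Peak is 4, at 10:00am (J1, J2, J3, J4).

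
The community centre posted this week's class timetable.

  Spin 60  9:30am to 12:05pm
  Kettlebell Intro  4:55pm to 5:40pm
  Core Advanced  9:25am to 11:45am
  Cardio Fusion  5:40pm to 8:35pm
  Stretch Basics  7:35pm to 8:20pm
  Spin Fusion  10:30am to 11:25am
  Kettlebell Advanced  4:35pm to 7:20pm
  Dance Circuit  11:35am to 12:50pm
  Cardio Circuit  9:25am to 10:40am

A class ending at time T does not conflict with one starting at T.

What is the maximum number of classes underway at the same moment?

4

Sort all start/end points and keep a running count:
9:25am start Cardio Circuit → 1
9:25am start Core Advanced → 2
9:30am start Spin 60 → 3
10:30am start Spin Fusion → 4
10:40am end Cardio Circuit → 3
11:25am end Spin Fusion → 2
11:35am start Dance Circuit → 3
11:45am end Core Advanced → 2
12:05pm end Spin 60 → 1
12:50pm end Dance Circuit → 0
4:35pm start Kettlebell Advanced → 1
4:55pm start Kettlebell Intro → 2
5:40pm end Kettlebell Intro → 1
5:40pm start Cardio Fusion → 2
7:20pm end Kettlebell Advanced → 1
7:35pm start Stretch Basics → 2
8:20pm end Stretch Basics → 1
8:35pm end Cardio Fusion → 0
Peak is 4, at 10:30am (Cardio Circuit, Core Advanced, Spin 60, Spin Fusion).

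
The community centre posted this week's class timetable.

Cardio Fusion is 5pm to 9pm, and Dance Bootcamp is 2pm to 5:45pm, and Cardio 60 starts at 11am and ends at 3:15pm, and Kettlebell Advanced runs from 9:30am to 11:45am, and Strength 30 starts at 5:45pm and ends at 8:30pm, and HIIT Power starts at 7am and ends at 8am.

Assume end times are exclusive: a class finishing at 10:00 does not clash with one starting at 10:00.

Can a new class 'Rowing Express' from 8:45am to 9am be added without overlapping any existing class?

Yes — the slot is free

HIIT Power: ends 8am at or before Rowing Express starts 8:45am → clear.
Kettlebell Advanced: starts 9:30am at or after Rowing Express ends 9am → clear.
Cardio 60: starts 11am at or after Rowing Express ends 9am → clear.
Dance Bootcamp: starts 2pm at or after Rowing Express ends 9am → clear.
Cardio Fusion: starts 5pm at or after Rowing Express ends 9am → clear.
Strength 30: starts 5:45pm at or after Rowing Express ends 9am → clear.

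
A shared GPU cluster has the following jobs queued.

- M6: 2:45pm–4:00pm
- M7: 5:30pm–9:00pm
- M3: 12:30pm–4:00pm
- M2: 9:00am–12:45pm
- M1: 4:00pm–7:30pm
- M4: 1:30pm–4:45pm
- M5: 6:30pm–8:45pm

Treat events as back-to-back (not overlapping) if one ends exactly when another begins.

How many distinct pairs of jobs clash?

Sorted by start: M2, M3, M4, M6, M1, M7, M5.
M3 starts before M2 ends → M2 and M3 overlap.
M4 starts after M2 ends, so nothing later overlaps M2 either.
M4 starts before M3 ends → M3 and M4 overlap.
M6 starts before M3 ends → M3 and M6 overlap.
M1 starts exactly when M3 ends (back-to-back, no overlap), so nothing later overlaps M3 either.
M6 starts before M4 ends → M4 and M6 overlap.
M1 starts before M4 ends → M4 and M1 overlap.
M7 starts after M4 ends, so nothing later overlaps M4 either.
M1 starts exactly when M6 ends (back-to-back, no overlap), so nothing later overlaps M6 either.
M7 starts before M1 ends → M1 and M7 overlap.
M5 starts before M1 ends → M1 and M5 overlap.
M5 starts before M7 ends → M7 and M5 overlap.
Overlapping pairs: M1 & M4, M1 & M5, M1 & M7, M2 & M3, M3 & M4, M3 & M6, M4 & M6, M5 & M7 — 8 in total.

8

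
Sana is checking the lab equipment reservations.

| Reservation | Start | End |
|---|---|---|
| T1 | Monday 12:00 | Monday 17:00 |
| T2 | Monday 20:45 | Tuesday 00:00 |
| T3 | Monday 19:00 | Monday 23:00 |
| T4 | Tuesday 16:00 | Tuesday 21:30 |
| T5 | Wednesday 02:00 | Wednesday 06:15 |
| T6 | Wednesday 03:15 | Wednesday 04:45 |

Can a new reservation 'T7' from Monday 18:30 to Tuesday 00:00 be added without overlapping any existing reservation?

No — it overlaps T2, T3

T1: ends Monday 17:00 at or before T7 starts Monday 18:30 → clear.
T3: starts Monday 19:00 before T7 ends Tuesday 00:00, and ends Monday 23:00 after T7 starts Monday 18:30 → overlap.
T2: starts Monday 20:45 before T7 ends Tuesday 00:00, and ends Tuesday 00:00 after T7 starts Monday 18:30 → overlap.
T4: starts Tuesday 16:00 at or after T7 ends Tuesday 00:00 → clear.
T5: starts Wednesday 02:00 at or after T7 ends Tuesday 00:00 → clear.
T6: starts Wednesday 03:15 at or after T7 ends Tuesday 00:00 → clear.
T7 overlaps T2, T3.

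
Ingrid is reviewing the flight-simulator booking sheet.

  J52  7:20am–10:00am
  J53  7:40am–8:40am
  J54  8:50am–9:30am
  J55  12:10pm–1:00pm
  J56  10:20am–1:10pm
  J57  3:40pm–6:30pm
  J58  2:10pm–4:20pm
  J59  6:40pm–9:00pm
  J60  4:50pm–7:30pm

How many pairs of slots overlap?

6

Sorted by start: J52, J53, J54, J56, J55, J58, J57, J60, J59.
J53 starts before J52 ends → J52 and J53 overlap.
J54 starts before J52 ends → J52 and J54 overlap.
J56 starts after J52 ends, so nothing later overlaps J52 either.
J54 starts after J53 ends, so nothing later overlaps J53 either.
J56 starts after J54 ends, so nothing later overlaps J54 either.
J55 starts before J56 ends → J56 and J55 overlap.
J58 starts after J56 ends, so nothing later overlaps J56 either.
J58 starts after J55 ends, so nothing later overlaps J55 either.
J57 starts before J58 ends → J58 and J57 overlap.
J60 starts after J58 ends, so nothing later overlaps J58 either.
J60 starts before J57 ends → J57 and J60 overlap.
J59 starts after J57 ends.
J59 starts before J60 ends → J60 and J59 overlap.
Overlapping pairs: J52 & J53, J52 & J54, J55 & J56, J57 & J58, J57 & J60, J59 & J60 — 6 in total.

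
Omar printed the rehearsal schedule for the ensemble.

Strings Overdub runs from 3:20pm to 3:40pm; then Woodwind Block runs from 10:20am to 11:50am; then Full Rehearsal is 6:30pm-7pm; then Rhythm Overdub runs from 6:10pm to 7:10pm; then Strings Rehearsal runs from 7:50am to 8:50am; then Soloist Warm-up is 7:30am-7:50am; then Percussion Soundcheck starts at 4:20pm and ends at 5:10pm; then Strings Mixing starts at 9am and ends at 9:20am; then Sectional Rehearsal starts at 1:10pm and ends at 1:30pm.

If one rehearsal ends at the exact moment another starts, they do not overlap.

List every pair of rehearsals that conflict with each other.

Two intervals overlap when each starts before the other ends.
Sorted by start: Soloist Warm-up, Strings Rehearsal, Strings Mixing, Woodwind Block, Sectional Rehearsal, Strings Overdub, Percussion Soundcheck, Rhythm Overdub, Full Rehearsal.
Strings Rehearsal starts exactly when Soloist Warm-up ends (back-to-back, no overlap); Soloist Warm-up is clear from here.
Strings Mixing starts after Strings Rehearsal ends; Strings Rehearsal is clear from here.
Woodwind Block starts after Strings Mixing ends; Strings Mixing is clear from here.
Sectional Rehearsal starts after Woodwind Block ends; Woodwind Block is clear from here.
Strings Overdub starts after Sectional Rehearsal ends; Sectional Rehearsal is clear from here.
Percussion Soundcheck starts after Strings Overdub ends; Strings Overdub is clear from here.
Rhythm Overdub starts after Percussion Soundcheck ends; Percussion Soundcheck is clear from here.
Full Rehearsal starts before Rhythm Overdub ends → Rhythm Overdub and Full Rehearsal overlap.

Full Rehearsal & Rhythm Overdub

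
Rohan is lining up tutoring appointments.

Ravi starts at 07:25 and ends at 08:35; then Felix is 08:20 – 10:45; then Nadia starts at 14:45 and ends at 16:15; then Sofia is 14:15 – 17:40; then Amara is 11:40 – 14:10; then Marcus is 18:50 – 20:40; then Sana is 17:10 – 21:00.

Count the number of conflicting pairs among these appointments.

4

Check each pair: they overlap iff neither finishes before the other starts.
Sorted by start: Ravi, Felix, Amara, Sofia, Nadia, Sana, Marcus.
Felix starts before Ravi ends → Ravi and Felix overlap.
Amara starts after Ravi ends; Ravi is clear from here.
Amara starts after Felix ends; Felix is clear from here.
Sofia starts after Amara ends; Amara is clear from here.
Nadia starts before Sofia ends → Sofia and Nadia overlap.
Sana starts before Sofia ends → Sofia and Sana overlap.
Marcus starts after Sofia ends.
Sana starts after Nadia ends; Nadia is clear from here.
Marcus starts before Sana ends → Sana and Marcus overlap.
Overlapping pairs: Felix & Ravi, Marcus & Sana, Nadia & Sofia, Sana & Sofia — 4 in total.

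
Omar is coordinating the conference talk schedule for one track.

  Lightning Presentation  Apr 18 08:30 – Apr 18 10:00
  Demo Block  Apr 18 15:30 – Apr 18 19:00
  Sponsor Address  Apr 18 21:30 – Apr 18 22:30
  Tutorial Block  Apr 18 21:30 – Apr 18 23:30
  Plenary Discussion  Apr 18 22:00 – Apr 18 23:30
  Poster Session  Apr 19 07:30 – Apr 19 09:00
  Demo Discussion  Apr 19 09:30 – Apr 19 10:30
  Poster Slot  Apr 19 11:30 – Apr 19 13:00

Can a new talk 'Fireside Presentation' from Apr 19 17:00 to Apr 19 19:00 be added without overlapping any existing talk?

Lightning Presentation: ends Apr 18 10:00 at or before Fireside Presentation starts Apr 19 17:00 → clear.
Demo Block: ends Apr 18 19:00 at or before Fireside Presentation starts Apr 19 17:00 → clear.
Sponsor Address: ends Apr 18 22:30 at or before Fireside Presentation starts Apr 19 17:00 → clear.
Tutorial Block: ends Apr 18 23:30 at or before Fireside Presentation starts Apr 19 17:00 → clear.
Plenary Discussion: ends Apr 18 23:30 at or before Fireside Presentation starts Apr 19 17:00 → clear.
Poster Session: ends Apr 19 09:00 at or before Fireside Presentation starts Apr 19 17:00 → clear.
Demo Discussion: ends Apr 19 10:30 at or before Fireside Presentation starts Apr 19 17:00 → clear.
Poster Slot: ends Apr 19 13:00 at or before Fireside Presentation starts Apr 19 17:00 → clear.

Yes — the slot is free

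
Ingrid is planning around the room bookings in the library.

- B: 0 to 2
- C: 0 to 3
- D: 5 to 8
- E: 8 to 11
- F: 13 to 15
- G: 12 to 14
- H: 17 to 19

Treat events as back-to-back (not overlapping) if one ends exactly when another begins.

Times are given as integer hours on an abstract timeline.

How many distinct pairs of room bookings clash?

2

Check each pair: they overlap iff neither finishes before the other starts.
Sorted by start: B, C, D, E, G, F, H.
C starts before B ends → B and C overlap.
D starts after B ends — done with B.
D starts after C ends — done with C.
E starts exactly when D ends (back-to-back, no overlap) — done with D.
G starts after E ends — done with E.
F starts before G ends → G and F overlap.
H starts after G ends.
H starts after F ends.
Overlapping pairs: B & C, F & G — 2 in total.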